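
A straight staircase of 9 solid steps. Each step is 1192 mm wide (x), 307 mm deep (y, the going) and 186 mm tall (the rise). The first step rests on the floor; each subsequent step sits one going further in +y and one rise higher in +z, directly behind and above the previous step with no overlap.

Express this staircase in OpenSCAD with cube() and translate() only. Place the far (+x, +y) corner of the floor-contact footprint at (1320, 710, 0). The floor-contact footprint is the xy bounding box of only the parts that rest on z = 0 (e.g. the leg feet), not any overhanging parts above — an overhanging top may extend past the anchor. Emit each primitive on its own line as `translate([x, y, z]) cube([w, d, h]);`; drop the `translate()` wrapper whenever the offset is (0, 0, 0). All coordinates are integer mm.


translate([128, 403, 0]) cube([1192, 307, 186]);
translate([128, 710, 186]) cube([1192, 307, 186]);
translate([128, 1017, 372]) cube([1192, 307, 186]);
translate([128, 1324, 558]) cube([1192, 307, 186]);
translate([128, 1631, 744]) cube([1192, 307, 186]);
translate([128, 1938, 930]) cube([1192, 307, 186]);
translate([128, 2245, 1116]) cube([1192, 307, 186]);
translate([128, 2552, 1302]) cube([1192, 307, 186]);
translate([128, 2859, 1488]) cube([1192, 307, 186]);


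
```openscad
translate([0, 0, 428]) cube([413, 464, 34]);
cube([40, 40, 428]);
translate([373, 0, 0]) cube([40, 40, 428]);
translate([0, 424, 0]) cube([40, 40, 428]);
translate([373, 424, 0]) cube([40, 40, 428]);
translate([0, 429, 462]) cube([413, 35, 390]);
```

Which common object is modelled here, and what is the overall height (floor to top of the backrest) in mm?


A chair. The overall height is 852 mm.

A slab on four corner posts with a tall panel at the back — a chair. The seat slab sits at z = 428 with thickness 34, and the 390 mm backrest starts at the seat top, so the overall height is 428 + 34 + 390 = 852 mm.


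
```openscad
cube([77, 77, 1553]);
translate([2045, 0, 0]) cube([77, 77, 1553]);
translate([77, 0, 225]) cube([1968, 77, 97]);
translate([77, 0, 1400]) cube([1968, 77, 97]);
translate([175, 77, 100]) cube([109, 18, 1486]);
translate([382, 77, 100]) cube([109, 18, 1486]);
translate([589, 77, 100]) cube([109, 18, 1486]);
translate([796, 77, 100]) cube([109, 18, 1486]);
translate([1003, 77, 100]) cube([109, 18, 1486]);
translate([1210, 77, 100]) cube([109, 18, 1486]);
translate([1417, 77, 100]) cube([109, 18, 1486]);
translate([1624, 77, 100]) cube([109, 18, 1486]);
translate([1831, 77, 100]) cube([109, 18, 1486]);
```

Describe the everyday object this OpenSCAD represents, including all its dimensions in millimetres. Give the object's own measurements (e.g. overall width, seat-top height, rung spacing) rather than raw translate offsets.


A fence section. Two 77×77 mm posts, 1553 mm tall, stand on the floor with a clear span of 1968 mm between their inner faces. Two horizontal rails of 77×97 mm section span the gap between the posts with their undersides at z = 225 mm and z = 1400 mm, flush with the posts' −y face. 9 pickets, each 109 mm wide, 18 mm thick and 1486 mm tall, are fixed to the +y face of the rails with their bottoms at z = 100 mm, spaced across the span with a 98 mm gap after the −x post and between neighbouring pickets, with 105 mm left before the +x post.


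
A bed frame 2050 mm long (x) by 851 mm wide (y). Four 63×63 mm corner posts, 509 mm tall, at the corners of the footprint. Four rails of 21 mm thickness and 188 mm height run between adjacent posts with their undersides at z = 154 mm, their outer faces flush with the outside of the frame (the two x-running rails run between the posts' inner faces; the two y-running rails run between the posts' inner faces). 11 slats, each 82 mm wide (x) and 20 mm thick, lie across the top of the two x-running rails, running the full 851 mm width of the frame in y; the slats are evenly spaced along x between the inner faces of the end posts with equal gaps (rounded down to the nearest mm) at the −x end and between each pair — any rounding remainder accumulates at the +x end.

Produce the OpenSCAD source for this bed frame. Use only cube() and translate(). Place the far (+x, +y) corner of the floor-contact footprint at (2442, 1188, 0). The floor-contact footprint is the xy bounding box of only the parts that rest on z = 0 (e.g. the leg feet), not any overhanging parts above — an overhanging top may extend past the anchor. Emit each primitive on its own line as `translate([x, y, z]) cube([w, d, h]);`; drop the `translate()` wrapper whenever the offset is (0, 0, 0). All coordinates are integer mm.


// slat z = rail_z + rail_h = 154 + 188 = 342
// slat gap = ⌊(1924 − 11·82) / 12⌋ = 85
translate([392, 337, 0]) cube([63, 63, 509]);
translate([392, 1125, 0]) cube([63, 63, 509]);
translate([2379, 337, 0]) cube([63, 63, 509]);
translate([2379, 1125, 0]) cube([63, 63, 509]);
translate([455, 337, 154]) cube([1924, 21, 188]);
translate([455, 1167, 154]) cube([1924, 21, 188]);
translate([392, 400, 154]) cube([21, 725, 188]);
translate([2421, 400, 154]) cube([21, 725, 188]);
translate([540, 337, 342]) cube([82, 851, 20]);
translate([707, 337, 342]) cube([82, 851, 20]);
translate([874, 337, 342]) cube([82, 851, 20]);
translate([1041, 337, 342]) cube([82, 851, 20]);
translate([1208, 337, 342]) cube([82, 851, 20]);
translate([1375, 337, 342]) cube([82, 851, 20]);
translate([1542, 337, 342]) cube([82, 851, 20]);
translate([1709, 337, 342]) cube([82, 851, 20]);
translate([1876, 337, 342]) cube([82, 851, 20]);
translate([2043, 337, 342]) cube([82, 851, 20]);
translate([2210, 337, 342]) cube([82, 851, 20]);


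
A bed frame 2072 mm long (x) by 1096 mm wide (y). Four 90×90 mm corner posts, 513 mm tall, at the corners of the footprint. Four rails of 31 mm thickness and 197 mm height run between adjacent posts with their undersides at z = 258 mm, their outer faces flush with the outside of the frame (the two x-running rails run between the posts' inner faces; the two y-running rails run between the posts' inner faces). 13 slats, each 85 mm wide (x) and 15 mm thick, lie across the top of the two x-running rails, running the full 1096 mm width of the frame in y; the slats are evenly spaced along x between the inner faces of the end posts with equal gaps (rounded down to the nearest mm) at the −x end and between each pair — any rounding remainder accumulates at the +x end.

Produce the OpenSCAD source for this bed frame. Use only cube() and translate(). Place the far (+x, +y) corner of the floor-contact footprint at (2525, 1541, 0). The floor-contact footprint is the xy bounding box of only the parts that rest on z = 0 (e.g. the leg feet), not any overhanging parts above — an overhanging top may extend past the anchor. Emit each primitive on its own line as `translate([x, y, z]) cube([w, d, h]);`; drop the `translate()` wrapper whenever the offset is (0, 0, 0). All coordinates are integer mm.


// slat z = rail_z + rail_h = 258 + 197 = 455
// slat gap = ⌊(1892 − 13·85) / 14⌋ = 56
translate([453, 445, 0]) cube([90, 90, 513]);
translate([453, 1451, 0]) cube([90, 90, 513]);
translate([2435, 445, 0]) cube([90, 90, 513]);
translate([2435, 1451, 0]) cube([90, 90, 513]);
translate([543, 445, 258]) cube([1892, 31, 197]);
translate([543, 1510, 258]) cube([1892, 31, 197]);
translate([453, 535, 258]) cube([31, 916, 197]);
translate([2494, 535, 258]) cube([31, 916, 197]);
translate([599, 445, 455]) cube([85, 1096, 15]);
translate([740, 445, 455]) cube([85, 1096, 15]);
translate([881, 445, 455]) cube([85, 1096, 15]);
translate([1022, 445, 455]) cube([85, 1096, 15]);
translate([1163, 445, 455]) cube([85, 1096, 15]);
translate([1304, 445, 455]) cube([85, 1096, 15]);
translate([1445, 445, 455]) cube([85, 1096, 15]);
translate([1586, 445, 455]) cube([85, 1096, 15]);
translate([1727, 445, 455]) cube([85, 1096, 15]);
translate([1868, 445, 455]) cube([85, 1096, 15]);
translate([2009, 445, 455]) cube([85, 1096, 15]);
translate([2150, 445, 455]) cube([85, 1096, 15]);
translate([2291, 445, 455]) cube([85, 1096, 15]);


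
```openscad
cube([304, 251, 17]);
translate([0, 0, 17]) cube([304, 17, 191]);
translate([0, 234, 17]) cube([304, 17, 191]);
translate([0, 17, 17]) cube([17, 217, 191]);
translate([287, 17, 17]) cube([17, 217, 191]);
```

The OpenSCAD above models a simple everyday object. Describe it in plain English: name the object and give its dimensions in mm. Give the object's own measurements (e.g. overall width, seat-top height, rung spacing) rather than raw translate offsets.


An open-topped rectangular box: outside dimensions 304×251×208 mm, with a uniform wall and base thickness of 17 mm. The base is a full 304×251 slab on the floor; four walls sit on top of the base. The front and back walls (the −y and +y sides) span the full width; the two side walls fit between them.


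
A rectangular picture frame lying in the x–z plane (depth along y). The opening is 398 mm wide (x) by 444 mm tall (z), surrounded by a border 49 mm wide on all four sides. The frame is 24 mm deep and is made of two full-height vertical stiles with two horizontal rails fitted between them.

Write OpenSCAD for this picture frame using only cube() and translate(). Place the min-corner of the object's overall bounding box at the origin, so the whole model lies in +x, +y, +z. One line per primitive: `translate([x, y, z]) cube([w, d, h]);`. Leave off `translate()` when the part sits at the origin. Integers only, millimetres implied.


cube([49, 24, 542]);
translate([447, 0, 0]) cube([49, 24, 542]);
translate([49, 0, 0]) cube([398, 24, 49]);
translate([49, 0, 493]) cube([398, 24, 49]);


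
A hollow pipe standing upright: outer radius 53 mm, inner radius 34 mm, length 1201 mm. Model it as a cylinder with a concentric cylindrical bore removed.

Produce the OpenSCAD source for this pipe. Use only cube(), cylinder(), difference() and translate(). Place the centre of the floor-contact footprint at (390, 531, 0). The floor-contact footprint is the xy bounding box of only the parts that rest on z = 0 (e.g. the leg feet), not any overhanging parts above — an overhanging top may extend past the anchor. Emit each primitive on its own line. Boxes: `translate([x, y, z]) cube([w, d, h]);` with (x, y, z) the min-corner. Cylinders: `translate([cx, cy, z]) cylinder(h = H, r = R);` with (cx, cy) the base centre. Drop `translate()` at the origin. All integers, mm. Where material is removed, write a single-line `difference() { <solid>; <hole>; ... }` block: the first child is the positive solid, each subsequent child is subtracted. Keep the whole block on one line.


difference() { translate([390, 531, 0]) cylinder(h = 1201, r = 53); translate([390, 531, 0]) cylinder(h = 1201, r = 34); }


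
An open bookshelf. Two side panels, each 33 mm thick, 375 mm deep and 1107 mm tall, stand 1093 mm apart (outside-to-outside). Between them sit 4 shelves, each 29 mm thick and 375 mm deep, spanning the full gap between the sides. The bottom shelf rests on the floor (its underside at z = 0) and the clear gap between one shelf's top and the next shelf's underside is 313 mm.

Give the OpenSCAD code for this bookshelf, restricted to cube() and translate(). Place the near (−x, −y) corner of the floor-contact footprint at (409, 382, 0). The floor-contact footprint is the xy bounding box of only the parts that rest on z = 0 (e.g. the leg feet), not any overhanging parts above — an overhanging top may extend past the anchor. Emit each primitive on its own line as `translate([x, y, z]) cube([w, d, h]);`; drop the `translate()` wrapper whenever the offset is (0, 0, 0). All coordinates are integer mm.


translate([409, 382, 0]) cube([33, 375, 1107]);
translate([1469, 382, 0]) cube([33, 375, 1107]);
translate([442, 382, 0]) cube([1027, 375, 29]);
translate([442, 382, 342]) cube([1027, 375, 29]);
translate([442, 382, 684]) cube([1027, 375, 29]);
translate([442, 382, 1026]) cube([1027, 375, 29]);


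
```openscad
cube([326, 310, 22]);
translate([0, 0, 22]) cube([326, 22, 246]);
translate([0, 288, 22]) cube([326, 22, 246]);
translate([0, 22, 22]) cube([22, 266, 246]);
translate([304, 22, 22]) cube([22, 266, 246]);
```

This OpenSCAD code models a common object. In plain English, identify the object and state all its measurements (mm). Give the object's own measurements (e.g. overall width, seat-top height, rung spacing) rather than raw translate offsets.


An open-topped rectangular box: outside dimensions 326×310×268 mm, with a uniform wall and base thickness of 22 mm. The base is a full 326×310 slab on the floor; four walls sit on top of the base. The front and back walls (the −y and +y sides) span the full width; the two side walls fit between them.


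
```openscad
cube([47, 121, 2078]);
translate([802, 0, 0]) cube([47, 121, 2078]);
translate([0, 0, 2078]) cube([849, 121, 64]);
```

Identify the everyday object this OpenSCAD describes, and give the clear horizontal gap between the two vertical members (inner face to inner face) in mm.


A door frame. The clear opening width is 755 mm.

Two 2078 mm tall posts with a header on top — a door frame. The left jamb is 47 mm wide at x = 0; the right jamb starts at x = 802. The clear opening is 802 − 47 = 755 mm.


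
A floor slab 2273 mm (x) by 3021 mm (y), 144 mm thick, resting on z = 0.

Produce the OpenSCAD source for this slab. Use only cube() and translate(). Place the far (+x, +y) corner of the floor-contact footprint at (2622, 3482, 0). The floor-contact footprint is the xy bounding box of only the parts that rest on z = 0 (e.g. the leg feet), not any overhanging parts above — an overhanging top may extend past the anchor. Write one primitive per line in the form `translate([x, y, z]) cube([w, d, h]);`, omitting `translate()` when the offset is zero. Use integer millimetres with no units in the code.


translate([349, 461, 0]) cube([2273, 3021, 144]);


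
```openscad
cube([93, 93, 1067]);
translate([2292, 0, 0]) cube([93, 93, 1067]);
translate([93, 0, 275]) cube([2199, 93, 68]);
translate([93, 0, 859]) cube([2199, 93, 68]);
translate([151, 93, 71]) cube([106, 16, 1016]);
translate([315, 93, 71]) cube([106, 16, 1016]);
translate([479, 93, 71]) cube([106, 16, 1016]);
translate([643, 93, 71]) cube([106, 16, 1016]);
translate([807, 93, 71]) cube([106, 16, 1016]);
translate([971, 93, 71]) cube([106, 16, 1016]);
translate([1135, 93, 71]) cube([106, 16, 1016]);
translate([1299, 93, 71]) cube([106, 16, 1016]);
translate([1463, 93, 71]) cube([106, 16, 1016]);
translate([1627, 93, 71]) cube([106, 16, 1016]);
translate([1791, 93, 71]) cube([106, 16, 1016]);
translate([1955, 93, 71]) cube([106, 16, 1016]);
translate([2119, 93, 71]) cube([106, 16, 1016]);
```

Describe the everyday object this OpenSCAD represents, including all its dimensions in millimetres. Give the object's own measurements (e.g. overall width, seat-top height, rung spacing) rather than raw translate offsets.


A fence section. Two 93×93 mm posts, 1067 mm tall, stand on the floor with a clear span of 2199 mm between their inner faces. Two horizontal rails of 93×68 mm section span the gap between the posts with their undersides at z = 275 mm and z = 859 mm, flush with the posts' −y face. 13 pickets, each 106 mm wide, 16 mm thick and 1016 mm tall, are fixed to the +y face of the rails with their bottoms at z = 71 mm, spaced across the span with a 58 mm gap after the −x post and between neighbouring pickets, with 67 mm left before the +x post.


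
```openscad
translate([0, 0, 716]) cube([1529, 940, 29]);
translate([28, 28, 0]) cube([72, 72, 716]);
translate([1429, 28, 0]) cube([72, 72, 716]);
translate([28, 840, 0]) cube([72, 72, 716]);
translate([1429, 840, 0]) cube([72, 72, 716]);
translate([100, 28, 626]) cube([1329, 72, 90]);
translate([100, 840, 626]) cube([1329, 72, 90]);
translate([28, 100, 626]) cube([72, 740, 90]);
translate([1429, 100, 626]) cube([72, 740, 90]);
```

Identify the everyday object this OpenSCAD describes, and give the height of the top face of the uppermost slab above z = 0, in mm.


A table. The table height is 745 mm.

A 1529×940×29 slab sits at z = 716 on four 72 mm square posts — a table. The top surface is at 716 + 29 = 745 mm.


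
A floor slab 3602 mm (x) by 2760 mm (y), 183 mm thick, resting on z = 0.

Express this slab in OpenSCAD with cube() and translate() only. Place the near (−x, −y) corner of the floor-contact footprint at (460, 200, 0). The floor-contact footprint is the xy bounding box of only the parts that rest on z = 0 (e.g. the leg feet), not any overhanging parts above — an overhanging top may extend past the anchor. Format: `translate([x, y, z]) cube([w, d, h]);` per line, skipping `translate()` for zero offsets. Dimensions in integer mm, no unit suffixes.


translate([460, 200, 0]) cube([3602, 2760, 183]);


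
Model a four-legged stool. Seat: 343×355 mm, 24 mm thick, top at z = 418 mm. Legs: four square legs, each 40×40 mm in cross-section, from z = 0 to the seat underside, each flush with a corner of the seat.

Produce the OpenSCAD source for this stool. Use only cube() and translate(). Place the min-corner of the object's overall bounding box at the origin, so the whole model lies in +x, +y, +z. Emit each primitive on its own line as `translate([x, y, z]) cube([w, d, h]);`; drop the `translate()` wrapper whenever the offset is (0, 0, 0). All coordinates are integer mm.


translate([0, 0, 394]) cube([343, 355, 24]);
cube([40, 40, 394]);
translate([303, 0, 0]) cube([40, 40, 394]);
translate([0, 315, 0]) cube([40, 40, 394]);
translate([303, 315, 0]) cube([40, 40, 394]);


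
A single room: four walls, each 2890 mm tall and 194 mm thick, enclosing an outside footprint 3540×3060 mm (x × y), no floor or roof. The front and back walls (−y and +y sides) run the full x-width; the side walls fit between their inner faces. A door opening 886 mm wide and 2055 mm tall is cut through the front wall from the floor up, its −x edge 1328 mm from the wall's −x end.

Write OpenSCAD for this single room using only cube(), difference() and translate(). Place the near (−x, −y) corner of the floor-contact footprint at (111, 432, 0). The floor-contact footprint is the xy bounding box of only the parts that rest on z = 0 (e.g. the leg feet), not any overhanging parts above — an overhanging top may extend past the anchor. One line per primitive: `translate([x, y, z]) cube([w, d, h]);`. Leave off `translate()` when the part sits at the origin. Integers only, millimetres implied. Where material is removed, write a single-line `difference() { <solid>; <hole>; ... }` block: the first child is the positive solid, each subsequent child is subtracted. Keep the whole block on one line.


difference() { translate([111, 432, 0]) cube([3540, 194, 2890]); translate([1439, 432, 0]) cube([886, 194, 2055]); }
translate([111, 3298, 0]) cube([3540, 194, 2890]);
translate([111, 626, 0]) cube([194, 2672, 2890]);
translate([3457, 626, 0]) cube([194, 2672, 2890]);


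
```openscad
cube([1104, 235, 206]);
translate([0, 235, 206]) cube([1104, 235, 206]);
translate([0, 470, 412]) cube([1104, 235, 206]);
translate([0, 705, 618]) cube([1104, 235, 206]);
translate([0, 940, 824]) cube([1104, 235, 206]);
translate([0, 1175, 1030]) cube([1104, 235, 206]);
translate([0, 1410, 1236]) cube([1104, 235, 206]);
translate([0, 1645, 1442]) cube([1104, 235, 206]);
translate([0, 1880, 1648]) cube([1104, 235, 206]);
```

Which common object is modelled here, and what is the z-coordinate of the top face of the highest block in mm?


A staircase. The total rise is 1854 mm.

9 identical blocks, each offset up and back from the previous — a staircase. Each step is 206 mm tall and there are 9 of them, so the total rise is 9 × 206 = 1854 mm.


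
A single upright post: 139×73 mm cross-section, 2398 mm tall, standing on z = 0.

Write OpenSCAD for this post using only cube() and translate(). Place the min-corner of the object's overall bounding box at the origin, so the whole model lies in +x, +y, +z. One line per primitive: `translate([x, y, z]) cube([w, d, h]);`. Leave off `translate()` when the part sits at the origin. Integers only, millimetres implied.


cube([139, 73, 2398]);


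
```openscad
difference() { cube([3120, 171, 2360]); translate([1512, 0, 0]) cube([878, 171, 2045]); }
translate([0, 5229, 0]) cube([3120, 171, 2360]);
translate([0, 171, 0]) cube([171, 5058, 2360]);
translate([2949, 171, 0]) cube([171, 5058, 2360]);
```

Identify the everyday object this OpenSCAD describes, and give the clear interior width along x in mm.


A single room. The interior width is 2778 mm.

Four walls enclosing a rectangle with a door in the front wall — a room. Outside width 3120 minus two 171 mm walls gives 2778 mm.


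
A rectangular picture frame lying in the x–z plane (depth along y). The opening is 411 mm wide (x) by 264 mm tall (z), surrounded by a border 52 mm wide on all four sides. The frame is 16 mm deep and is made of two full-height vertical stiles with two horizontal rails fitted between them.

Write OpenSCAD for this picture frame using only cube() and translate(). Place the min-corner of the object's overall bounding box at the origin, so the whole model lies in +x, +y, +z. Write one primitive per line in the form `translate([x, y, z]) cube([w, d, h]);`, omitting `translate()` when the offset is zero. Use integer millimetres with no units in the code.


cube([52, 16, 368]);
translate([463, 0, 0]) cube([52, 16, 368]);
translate([52, 0, 0]) cube([411, 16, 52]);
translate([52, 0, 316]) cube([411, 16, 52]);


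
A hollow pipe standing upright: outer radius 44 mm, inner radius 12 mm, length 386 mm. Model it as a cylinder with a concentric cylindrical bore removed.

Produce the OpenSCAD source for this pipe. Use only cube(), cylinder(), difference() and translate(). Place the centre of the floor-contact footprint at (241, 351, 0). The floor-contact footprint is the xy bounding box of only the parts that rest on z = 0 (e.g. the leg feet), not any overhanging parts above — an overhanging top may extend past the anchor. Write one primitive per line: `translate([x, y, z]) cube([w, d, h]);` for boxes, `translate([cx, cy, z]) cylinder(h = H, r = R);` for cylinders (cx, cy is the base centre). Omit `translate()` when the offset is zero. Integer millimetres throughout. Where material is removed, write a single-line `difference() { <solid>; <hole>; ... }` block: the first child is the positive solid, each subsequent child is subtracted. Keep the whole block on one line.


difference() { translate([241, 351, 0]) cylinder(h = 386, r = 44); translate([241, 351, 0]) cylinder(h = 386, r = 12); }


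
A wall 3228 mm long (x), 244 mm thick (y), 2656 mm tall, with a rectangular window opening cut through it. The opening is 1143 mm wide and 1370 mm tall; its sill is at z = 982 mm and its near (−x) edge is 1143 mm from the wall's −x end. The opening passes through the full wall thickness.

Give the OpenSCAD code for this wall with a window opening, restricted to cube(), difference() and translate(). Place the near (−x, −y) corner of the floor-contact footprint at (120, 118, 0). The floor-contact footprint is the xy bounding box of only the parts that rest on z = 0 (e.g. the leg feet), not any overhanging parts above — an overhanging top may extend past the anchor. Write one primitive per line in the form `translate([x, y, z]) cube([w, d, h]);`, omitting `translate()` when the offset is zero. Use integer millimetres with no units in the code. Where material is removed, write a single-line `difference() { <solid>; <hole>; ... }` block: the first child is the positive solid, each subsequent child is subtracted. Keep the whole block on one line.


difference() { translate([120, 118, 0]) cube([3228, 244, 2656]); translate([1263, 118, 982]) cube([1143, 244, 1370]); }


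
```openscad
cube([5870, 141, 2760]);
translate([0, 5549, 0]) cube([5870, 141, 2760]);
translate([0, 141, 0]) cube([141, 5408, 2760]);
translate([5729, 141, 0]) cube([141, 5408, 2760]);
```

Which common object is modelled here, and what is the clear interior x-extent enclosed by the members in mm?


A house (or room) frame. The interior width is 5588 mm.

Four 2760 mm walls enclosing a rectangle with no floor or roof — a room or house frame. Outside width is 5870 mm and wall thickness is 141 mm, so the interior width is 5870 − 2 × 141 = 5588 mm.


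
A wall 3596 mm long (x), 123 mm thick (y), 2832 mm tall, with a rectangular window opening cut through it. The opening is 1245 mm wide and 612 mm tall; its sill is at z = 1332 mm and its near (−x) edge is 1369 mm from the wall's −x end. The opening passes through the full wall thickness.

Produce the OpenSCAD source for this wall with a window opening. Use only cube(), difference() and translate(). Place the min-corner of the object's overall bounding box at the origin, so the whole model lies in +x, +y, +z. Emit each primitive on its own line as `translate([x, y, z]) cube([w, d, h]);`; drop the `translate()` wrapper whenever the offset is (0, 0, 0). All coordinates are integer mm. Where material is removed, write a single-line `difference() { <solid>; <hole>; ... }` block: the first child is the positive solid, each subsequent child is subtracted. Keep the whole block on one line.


difference() { cube([3596, 123, 2832]); translate([1369, 0, 1332]) cube([1245, 123, 612]); }


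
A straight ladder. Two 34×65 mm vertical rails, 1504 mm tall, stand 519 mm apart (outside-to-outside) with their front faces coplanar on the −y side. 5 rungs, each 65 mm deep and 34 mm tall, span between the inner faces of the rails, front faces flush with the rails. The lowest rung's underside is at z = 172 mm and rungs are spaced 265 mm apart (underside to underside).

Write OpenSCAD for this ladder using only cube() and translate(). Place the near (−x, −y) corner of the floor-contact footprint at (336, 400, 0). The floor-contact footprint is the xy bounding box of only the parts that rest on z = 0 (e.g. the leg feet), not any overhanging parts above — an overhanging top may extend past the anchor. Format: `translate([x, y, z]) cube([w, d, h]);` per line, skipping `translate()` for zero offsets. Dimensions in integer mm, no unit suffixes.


// rung span = 519 - 2*34 = 451
// rung[k] z = 172 + k*265
translate([336, 400, 0]) cube([34, 65, 1504]);
translate([821, 400, 0]) cube([34, 65, 1504]);
translate([370, 400, 172]) cube([451, 65, 34]);
translate([370, 400, 437]) cube([451, 65, 34]);
translate([370, 400, 702]) cube([451, 65, 34]);
translate([370, 400, 967]) cube([451, 65, 34]);
translate([370, 400, 1232]) cube([451, 65, 34]);


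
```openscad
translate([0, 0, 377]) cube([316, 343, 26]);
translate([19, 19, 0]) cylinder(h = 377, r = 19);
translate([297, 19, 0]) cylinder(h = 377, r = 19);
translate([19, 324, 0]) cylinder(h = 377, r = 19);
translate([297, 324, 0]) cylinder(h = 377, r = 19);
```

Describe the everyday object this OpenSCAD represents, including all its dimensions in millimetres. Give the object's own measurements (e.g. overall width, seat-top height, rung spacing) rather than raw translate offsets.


A four-legged stool. The seat is a 316×343×26 mm slab whose top surface is at z = 403 mm; four round legs, each 38 mm in diameter, run from the floor (z = 0) to the underside of the seat, each leg's axis is inset half a diameter from the nearest pair of seat edges (so the leg's bounding box is flush with the corner).


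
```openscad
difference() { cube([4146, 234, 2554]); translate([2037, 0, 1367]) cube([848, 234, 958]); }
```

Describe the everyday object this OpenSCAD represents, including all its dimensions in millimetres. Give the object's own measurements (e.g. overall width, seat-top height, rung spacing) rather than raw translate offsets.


A wall 4146 mm long (x), 234 mm thick (y), 2554 mm tall, with a rectangular window opening cut through it. The opening is 848 mm wide and 958 mm tall; its sill is at z = 1367 mm and its near (−x) edge is 2037 mm from the wall's −x end. The opening passes through the full wall thickness.


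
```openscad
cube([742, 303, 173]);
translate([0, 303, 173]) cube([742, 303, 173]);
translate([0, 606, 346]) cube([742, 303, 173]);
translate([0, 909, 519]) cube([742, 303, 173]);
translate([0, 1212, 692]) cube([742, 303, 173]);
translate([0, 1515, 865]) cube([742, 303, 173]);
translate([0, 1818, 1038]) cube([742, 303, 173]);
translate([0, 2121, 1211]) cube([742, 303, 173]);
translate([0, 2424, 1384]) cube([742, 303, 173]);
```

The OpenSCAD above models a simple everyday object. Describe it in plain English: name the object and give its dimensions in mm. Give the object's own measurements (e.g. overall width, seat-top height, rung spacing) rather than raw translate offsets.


A straight staircase of 9 solid steps. Each step is 742 mm wide (x), 303 mm deep (y, the going) and 173 mm tall (the rise). The first step rests on the floor; each subsequent step sits one going further in +y and one rise higher in +z, directly behind and above the previous step with no overlap.


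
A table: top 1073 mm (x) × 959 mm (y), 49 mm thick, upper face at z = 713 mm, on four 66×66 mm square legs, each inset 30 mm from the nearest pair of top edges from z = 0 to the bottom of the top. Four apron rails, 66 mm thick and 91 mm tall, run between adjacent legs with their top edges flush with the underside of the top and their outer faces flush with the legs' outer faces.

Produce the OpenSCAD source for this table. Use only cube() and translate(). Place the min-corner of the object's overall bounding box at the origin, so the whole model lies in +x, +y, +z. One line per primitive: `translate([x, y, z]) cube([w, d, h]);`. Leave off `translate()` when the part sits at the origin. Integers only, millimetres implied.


translate([0, 0, 664]) cube([1073, 959, 49]);
translate([30, 30, 0]) cube([66, 66, 664]);
translate([977, 30, 0]) cube([66, 66, 664]);
translate([30, 863, 0]) cube([66, 66, 664]);
translate([977, 863, 0]) cube([66, 66, 664]);
translate([96, 30, 573]) cube([881, 66, 91]);
translate([96, 863, 573]) cube([881, 66, 91]);
translate([30, 96, 573]) cube([66, 767, 91]);
translate([977, 96, 573]) cube([66, 767, 91]);


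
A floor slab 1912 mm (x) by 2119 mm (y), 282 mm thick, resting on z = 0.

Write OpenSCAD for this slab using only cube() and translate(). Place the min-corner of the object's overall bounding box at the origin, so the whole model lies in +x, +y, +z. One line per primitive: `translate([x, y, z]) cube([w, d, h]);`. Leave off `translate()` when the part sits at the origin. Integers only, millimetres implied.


cube([1912, 2119, 282]);


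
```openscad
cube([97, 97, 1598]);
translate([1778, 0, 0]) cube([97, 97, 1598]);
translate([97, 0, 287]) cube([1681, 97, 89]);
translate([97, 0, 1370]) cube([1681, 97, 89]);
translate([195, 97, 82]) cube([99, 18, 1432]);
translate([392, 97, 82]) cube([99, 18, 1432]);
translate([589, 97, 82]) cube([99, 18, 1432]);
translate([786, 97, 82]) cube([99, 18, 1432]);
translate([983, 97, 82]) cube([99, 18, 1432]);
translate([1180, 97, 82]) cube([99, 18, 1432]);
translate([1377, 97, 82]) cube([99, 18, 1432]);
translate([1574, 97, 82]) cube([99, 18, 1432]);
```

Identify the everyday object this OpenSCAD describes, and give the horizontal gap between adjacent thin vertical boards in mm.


A fence section. The picket gap is 98 mm.

Two posts, two rails, 8 pickets — a fence section. Span 1681 mm holds 8 pickets of 99 mm with 9 equal gaps: ⌊(1681 − 8·99) / 9⌋ = 98 mm.


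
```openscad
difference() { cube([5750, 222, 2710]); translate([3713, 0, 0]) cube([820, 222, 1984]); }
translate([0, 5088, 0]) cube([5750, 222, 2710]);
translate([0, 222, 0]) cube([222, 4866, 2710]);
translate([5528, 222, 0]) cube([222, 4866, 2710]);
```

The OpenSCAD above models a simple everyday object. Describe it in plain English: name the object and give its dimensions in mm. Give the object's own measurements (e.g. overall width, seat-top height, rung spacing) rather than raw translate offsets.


A single room: four walls, each 2710 mm tall and 222 mm thick, enclosing an outside footprint 5750×5310 mm (x × y), no floor or roof. The front and back walls (−y and +y sides) run the full x-width; the side walls fit between their inner faces. A door opening 820 mm wide and 1984 mm tall is cut through the front wall from the floor up, its −x edge 3713 mm from the wall's −x end.


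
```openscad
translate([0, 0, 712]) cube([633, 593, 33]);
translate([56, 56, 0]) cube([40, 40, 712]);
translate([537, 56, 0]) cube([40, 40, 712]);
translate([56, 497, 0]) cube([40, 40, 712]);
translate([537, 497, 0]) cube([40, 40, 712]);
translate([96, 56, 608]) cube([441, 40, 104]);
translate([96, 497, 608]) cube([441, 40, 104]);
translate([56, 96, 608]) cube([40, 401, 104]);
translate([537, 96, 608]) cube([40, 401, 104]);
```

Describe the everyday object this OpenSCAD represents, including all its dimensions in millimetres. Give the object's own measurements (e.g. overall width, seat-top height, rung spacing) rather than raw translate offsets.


A rectangular dining table. The top is 633×593×33 mm with its upper surface at z = 745 mm. It stands on four 40×40 mm square legs, each inset 56 mm from the nearest pair of top edges, running from the floor to the underside of the top. Four apron rails, 40 mm thick and 104 mm tall, run between adjacent legs with their top edges flush with the underside of the top and their outer faces flush with the legs' outer faces.


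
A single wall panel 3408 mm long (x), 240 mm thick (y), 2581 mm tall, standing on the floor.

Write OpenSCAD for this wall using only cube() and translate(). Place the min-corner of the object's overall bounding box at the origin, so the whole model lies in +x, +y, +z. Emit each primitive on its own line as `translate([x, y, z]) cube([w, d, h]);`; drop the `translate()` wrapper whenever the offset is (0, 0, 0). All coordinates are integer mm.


cube([3408, 240, 2581]);


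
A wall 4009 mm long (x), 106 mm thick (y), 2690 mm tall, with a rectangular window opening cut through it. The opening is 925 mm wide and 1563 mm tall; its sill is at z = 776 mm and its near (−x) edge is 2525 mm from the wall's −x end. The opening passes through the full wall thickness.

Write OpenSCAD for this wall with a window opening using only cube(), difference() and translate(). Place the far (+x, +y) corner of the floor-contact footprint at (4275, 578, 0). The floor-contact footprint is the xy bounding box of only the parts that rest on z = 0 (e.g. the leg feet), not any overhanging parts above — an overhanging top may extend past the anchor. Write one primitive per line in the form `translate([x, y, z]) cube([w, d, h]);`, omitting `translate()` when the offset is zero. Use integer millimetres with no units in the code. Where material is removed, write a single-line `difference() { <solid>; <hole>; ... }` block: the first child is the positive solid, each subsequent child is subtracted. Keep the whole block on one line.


difference() { translate([266, 472, 0]) cube([4009, 106, 2690]); translate([2791, 472, 776]) cube([925, 106, 1563]); }


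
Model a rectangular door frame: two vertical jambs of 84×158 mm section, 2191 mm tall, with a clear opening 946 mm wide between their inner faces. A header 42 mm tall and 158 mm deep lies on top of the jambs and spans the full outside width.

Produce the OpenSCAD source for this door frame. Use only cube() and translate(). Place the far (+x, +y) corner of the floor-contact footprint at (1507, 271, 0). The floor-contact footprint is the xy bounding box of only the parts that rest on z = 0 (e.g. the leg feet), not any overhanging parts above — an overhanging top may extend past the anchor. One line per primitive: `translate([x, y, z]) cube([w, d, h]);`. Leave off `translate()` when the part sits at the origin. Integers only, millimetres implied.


translate([393, 113, 0]) cube([84, 158, 2191]);
translate([1423, 113, 0]) cube([84, 158, 2191]);
translate([393, 113, 2191]) cube([1114, 158, 42]);


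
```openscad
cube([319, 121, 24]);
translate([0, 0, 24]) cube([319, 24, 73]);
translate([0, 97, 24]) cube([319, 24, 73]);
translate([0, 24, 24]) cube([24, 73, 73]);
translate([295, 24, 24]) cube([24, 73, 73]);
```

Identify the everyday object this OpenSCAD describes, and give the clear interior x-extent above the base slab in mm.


An open box. The internal width is 271 mm.

A 319×121 base slab with four walls standing on it — an open box. The base is 319 mm wide and the walls are 24 mm thick, so the internal width is 319 − 2 × 24 = 271 mm.


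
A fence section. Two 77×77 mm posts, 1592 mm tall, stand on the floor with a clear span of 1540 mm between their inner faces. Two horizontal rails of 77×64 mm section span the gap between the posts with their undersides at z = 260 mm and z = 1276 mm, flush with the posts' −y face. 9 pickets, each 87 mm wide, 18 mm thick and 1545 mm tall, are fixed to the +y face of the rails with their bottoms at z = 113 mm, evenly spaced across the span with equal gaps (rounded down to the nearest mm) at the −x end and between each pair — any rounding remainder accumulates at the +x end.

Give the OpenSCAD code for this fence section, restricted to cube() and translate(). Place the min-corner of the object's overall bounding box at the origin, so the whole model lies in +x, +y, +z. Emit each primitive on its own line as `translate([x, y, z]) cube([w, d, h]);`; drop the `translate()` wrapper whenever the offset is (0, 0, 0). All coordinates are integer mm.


cube([77, 77, 1592]);
translate([1617, 0, 0]) cube([77, 77, 1592]);
translate([77, 0, 260]) cube([1540, 77, 64]);
translate([77, 0, 1276]) cube([1540, 77, 64]);
translate([152, 77, 113]) cube([87, 18, 1545]);
translate([314, 77, 113]) cube([87, 18, 1545]);
translate([476, 77, 113]) cube([87, 18, 1545]);
translate([638, 77, 113]) cube([87, 18, 1545]);
translate([800, 77, 113]) cube([87, 18, 1545]);
translate([962, 77, 113]) cube([87, 18, 1545]);
translate([1124, 77, 113]) cube([87, 18, 1545]);
translate([1286, 77, 113]) cube([87, 18, 1545]);
translate([1448, 77, 113]) cube([87, 18, 1545]);


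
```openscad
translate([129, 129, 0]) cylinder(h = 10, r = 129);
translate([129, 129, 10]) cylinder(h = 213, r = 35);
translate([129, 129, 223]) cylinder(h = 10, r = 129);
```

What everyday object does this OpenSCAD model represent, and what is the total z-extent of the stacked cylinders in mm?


A spool. The overall height is 233 mm.

Three coaxial cylinders, large–small–large — a spool. Two 10 mm flanges and a 213 mm core give 10 + 213 + 10 = 233 mm.


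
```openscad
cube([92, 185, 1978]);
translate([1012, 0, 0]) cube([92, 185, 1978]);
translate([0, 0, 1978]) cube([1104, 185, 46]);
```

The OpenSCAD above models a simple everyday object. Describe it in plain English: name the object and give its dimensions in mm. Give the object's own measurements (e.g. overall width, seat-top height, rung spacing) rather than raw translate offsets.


A door frame. The clear opening is 920 mm wide and 1978 mm high. Two 92 mm wide jambs, 185 mm deep, stand either side of the opening from the floor to the top of the opening. A 46 mm thick head sits across the top of both jambs, spanning the full outside width of the frame.


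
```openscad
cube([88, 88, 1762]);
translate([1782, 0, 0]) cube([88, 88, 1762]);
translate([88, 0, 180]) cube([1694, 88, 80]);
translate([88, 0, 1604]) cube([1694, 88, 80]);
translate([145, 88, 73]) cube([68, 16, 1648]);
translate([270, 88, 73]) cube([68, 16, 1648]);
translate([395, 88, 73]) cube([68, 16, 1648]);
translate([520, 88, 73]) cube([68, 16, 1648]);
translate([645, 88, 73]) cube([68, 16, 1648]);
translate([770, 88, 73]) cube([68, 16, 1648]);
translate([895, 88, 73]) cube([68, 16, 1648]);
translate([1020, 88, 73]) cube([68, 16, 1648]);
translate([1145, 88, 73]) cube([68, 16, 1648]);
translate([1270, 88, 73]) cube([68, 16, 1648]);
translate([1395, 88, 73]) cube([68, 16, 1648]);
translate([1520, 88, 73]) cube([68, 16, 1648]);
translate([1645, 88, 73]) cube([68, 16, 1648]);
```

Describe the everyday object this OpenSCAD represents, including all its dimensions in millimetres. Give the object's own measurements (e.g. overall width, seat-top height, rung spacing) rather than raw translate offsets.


A fence section. Two 88×88 mm posts, 1762 mm tall, stand on the floor with a clear span of 1694 mm between their inner faces. Two horizontal rails of 88×80 mm section span the gap between the posts with their undersides at z = 180 mm and z = 1604 mm, flush with the posts' −y face. 13 pickets, each 68 mm wide, 16 mm thick and 1648 mm tall, are fixed to the +y face of the rails with their bottoms at z = 73 mm, spaced across the span with a 57 mm gap after the −x post and between neighbouring pickets, with 69 mm left before the +x post.
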